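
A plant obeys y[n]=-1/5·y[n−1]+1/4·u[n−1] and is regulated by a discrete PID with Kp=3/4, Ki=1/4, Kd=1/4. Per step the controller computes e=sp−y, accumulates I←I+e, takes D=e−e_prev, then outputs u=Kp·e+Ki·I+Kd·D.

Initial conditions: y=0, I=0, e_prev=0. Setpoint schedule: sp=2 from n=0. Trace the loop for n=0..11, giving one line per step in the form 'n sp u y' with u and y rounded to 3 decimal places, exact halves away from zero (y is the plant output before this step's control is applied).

0 2 2.500 0.000
1 2 1.719 0.625
2 2 2.619 0.305
3 2 2.601 0.594
4 2 3.103 0.532
5 2 3.282 0.669
6 2 3.628 0.687
7 2 3.857 0.770
8 2 4.134 0.810
9 2 4.365 0.872
10 2 4.606 0.917
11 2 4.824 0.968

(exact arithmetic carried between steps; '≈' marks a value shown rounded to 6 d.p. or computed from one; I and e_prev carry over from the previous line; the table rounds u and y to 3 d.p., halves away from zero)
n=0: y=0, sp=2, e=sp−y=2; I=2, D=e−e_prev=2; u=3/4·2+1/4·2+1/4·2=2.5; next y=-1/5·0+1/4·2.5=0.625
n=1: y=0.625, sp=2, e=sp−y=1.375; I=3.375, D=e−e_prev=-0.625; u=3/4·1.375+1/4·3.375+1/4·(-0.625)=1.71875; next y=-1/5·0.625+1/4·1.71875≈0.304688
n=2: y≈0.304688, sp=2, e=sp−y≈1.695313; I≈5.070313, D=e−e_prev≈0.320313; u=3/4·1.695313+1/4·5.070313+1/4·0.320313≈2.619141; next y=-1/5·0.304688+1/4·2.619141≈0.593848
n=3: y≈0.593848, sp=2, e=sp−y≈1.406152; I≈6.476465, D=e−e_prev≈-0.289160; u=3/4·1.406152+1/4·6.476465+1/4·(-0.289160)≈2.601440; next y=-1/5·0.593848+1/4·2.601440≈0.531591
n=4: y≈0.531591, sp=2, e=sp−y≈1.468409; I≈7.944874, D=e−e_prev≈0.062257; u=3/4·1.468409+1/4·7.944874+1/4·0.062257≈3.103090; next y=-1/5·0.531591+1/4·3.103090≈0.669454
n=5: y≈0.669454, sp=2, e=sp−y≈1.330546; I≈9.275420, D=e−e_prev≈-0.137864; u=3/4·1.330546+1/4·9.275420+1/4·(-0.137864)≈3.282298; next y=-1/5·0.669454+1/4·3.282298≈0.686684
n=6: y≈0.686684, sp=2, e=sp−y≈1.313316; I≈10.588736, D=e−e_prev≈-0.017229; u=3/4·1.313316+1/4·10.588736+1/4·(-0.017229)≈3.627864; next y=-1/5·0.686684+1/4·3.627864≈0.769629
n=7: y≈0.769629, sp=2, e=sp−y≈1.230371; I≈11.819107, D=e−e_prev≈-0.082946; u=3/4·1.230371+1/4·11.819107+1/4·(-0.082946)≈3.856818; next y=-1/5·0.769629+1/4·3.856818≈0.810279
n=8: y≈0.810279, sp=2, e=sp−y≈1.189721; I≈13.008828, D=e−e_prev≈-0.040650; u=3/4·1.189721+1/4·13.008828+1/4·(-0.040650)≈4.134336; next y=-1/5·0.810279+1/4·4.134336≈0.871528
n=9: y≈0.871528, sp=2, e=sp−y≈1.128472; I≈14.137300, D=e−e_prev≈-0.061249; u=3/4·1.128472+1/4·14.137300+1/4·(-0.061249)≈4.365367; next y=-1/5·0.871528+1/4·4.365367≈0.917036
n=10: y≈0.917036, sp=2, e=sp−y≈1.082964; I≈15.220264, D=e−e_prev≈-0.045508; u=3/4·1.082964+1/4·15.220264+1/4·(-0.045508)≈4.605912; next y=-1/5·0.917036+1/4·4.605912≈0.968071
n=11: y≈0.968071, sp=2, e=sp−y≈1.031929; I≈16.252193, D=e−e_prev≈-0.051035; u=3/4·1.031929+1/4·16.252193+1/4·(-0.051035)≈4.824237; next y=-1/5·0.968071+1/4·4.824237≈1.012445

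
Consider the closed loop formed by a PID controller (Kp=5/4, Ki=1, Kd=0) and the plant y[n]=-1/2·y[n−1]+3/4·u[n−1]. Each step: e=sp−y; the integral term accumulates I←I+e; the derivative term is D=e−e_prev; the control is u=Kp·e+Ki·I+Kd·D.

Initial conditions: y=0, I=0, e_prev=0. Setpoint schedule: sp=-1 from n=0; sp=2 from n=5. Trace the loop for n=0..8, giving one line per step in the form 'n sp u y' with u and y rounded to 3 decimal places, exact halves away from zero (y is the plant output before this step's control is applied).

(exact arithmetic carried between steps; '≈' marks a value shown rounded to 6 d.p. or computed from one; I and e_prev carry over from the previous line; the table rounds u and y to 3 d.p., halves away from zero)
n=0: y=0, sp=-1, e=sp−y=-1; I=-1, D=e−e_prev=-1; u=5/4·(-1)+1·(-1)+0·(-1)=-2.25; next y=-1/2·0+3/4·(-2.25)=-1.6875
n=1: y=-1.6875, sp=-1, e=sp−y=0.6875; I=-0.3125, D=e−e_prev=1.6875; u=5/4·0.6875+1·(-0.3125)+0·1.6875=0.546875; next y=-1/2·(-1.6875)+3/4·0.546875≈1.253906
n=2: y≈1.253906, sp=-1, e=sp−y≈-2.253906; I≈-2.566406, D=e−e_prev≈-2.941406; u=5/4·(-2.253906)+1·(-2.566406)+0·(-2.941406)≈-5.383789; next y=-1/2·1.253906+3/4·(-5.383789)≈-4.664795
n=3: y≈-4.664795, sp=-1, e=sp−y≈3.664795; I≈1.098389, D=e−e_prev≈5.918701; u=5/4·3.664795+1·1.098389+0·5.918701≈5.679382; next y=-1/2·(-4.664795)+3/4·5.679382≈6.591934
n=4: y≈6.591934, sp=-1, e=sp−y≈-7.591934; I≈-6.493546, D=e−e_prev≈-11.256729; u=5/4·(-7.591934)+1·(-6.493546)+0·(-11.256729)≈-15.983463; next y=-1/2·6.591934+3/4·(-15.983463)≈-15.283565
n=5: y≈-15.283565, sp=2, e=sp−y≈17.283565; I≈10.790019, D=e−e_prev≈24.875499; u=5/4·17.283565+1·10.790019+0·24.875499≈32.394475; next y=-1/2·(-15.283565)+3/4·32.394475≈31.937638
n=6: y≈31.937638, sp=2, e=sp−y≈-29.937638; I≈-19.147619, D=e−e_prev≈-47.221203; u=5/4·(-29.937638)+1·(-19.147619)+0·(-47.221203)≈-56.569667; next y=-1/2·31.937638+3/4·(-56.569667)≈-58.396070
n=7: y≈-58.396070, sp=2, e=sp−y≈60.396070; I≈41.248450, D=e−e_prev≈90.333708; u=5/4·60.396070+1·41.248450+0·90.333708≈116.743537; next y=-1/2·(-58.396070)+3/4·116.743537≈116.755688
n=8: y≈116.755688, sp=2, e=sp−y≈-114.755688; I≈-73.507237, D=e−e_prev≈-175.151757; u=5/4·(-114.755688)+1·(-73.507237)+0·(-175.151757)≈-216.951847; next y=-1/2·116.755688+3/4·(-216.951847)≈-221.091729

0 -1 -2.250 0.000
1 -1 0.547 -1.688
2 -1 -5.384 1.254
3 -1 5.679 -4.665
4 -1 -15.983 6.592
5 2 32.394 -15.284
6 2 -56.570 31.938
7 2 116.744 -58.396
8 2 -216.952 116.756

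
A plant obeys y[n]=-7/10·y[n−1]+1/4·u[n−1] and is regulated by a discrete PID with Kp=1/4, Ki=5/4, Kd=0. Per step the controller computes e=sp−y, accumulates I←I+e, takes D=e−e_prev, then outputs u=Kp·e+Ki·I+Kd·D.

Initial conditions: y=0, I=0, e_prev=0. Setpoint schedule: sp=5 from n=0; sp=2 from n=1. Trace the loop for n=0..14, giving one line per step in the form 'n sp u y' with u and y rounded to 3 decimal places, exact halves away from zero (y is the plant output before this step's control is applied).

(exact arithmetic carried between steps; '≈' marks a value shown rounded to 6 d.p. or computed from one; I and e_prev carry over from the previous line; the table rounds u and y to 3 d.p., halves away from zero)
n=0: y=0, sp=5, e=sp−y=5; I=5, D=e−e_prev=5; u=1/4·5+5/4·5+0·5=7.5; next y=-7/10·0+1/4·7.5=1.875
n=1: y=1.875, sp=2, e=sp−y=0.125; I=5.125, D=e−e_prev=-4.875; u=1/4·0.125+5/4·5.125+0·(-4.875)=6.4375; next y=-7/10·1.875+1/4·6.4375=0.296875
n=2: y=0.296875, sp=2, e=sp−y=1.703125; I=6.828125, D=e−e_prev=1.578125; u=1/4·1.703125+5/4·6.828125+0·1.578125≈8.960938; next y=-7/10·0.296875+1/4·8.960938≈2.032422
n=3: y≈2.032422, sp=2, e=sp−y≈-0.032422; I≈6.795703, D=e−e_prev≈-1.735547; u=1/4·(-0.032422)+5/4·6.795703+0·(-1.735547)≈8.486523; next y=-7/10·2.032422+1/4·8.486523≈0.698936
n=4: y≈0.698936, sp=2, e=sp−y≈1.301064; I≈8.096768, D=e−e_prev≈1.333486; u=1/4·1.301064+5/4·8.096768+0·1.333486≈10.446226; next y=-7/10·0.698936+1/4·10.446226≈2.122302
n=5: y≈2.122302, sp=2, e=sp−y≈-0.122302; I≈7.974466, D=e−e_prev≈-1.423366; u=1/4·(-0.122302)+5/4·7.974466+0·(-1.423366)≈9.937507; next y=-7/10·2.122302+1/4·9.937507≈0.998766
n=6: y≈0.998766, sp=2, e=sp−y≈1.001234; I≈8.975700, D=e−e_prev≈1.123536; u=1/4·1.001234+5/4·8.975700+0·1.123536≈11.469934; next y=-7/10·0.998766+1/4·11.469934≈2.168347
n=7: y≈2.168347, sp=2, e=sp−y≈-0.168347; I≈8.807353, D=e−e_prev≈-1.169582; u=1/4·(-0.168347)+5/4·8.807353+0·(-1.169582)≈10.967104; next y=-7/10·2.168347+1/4·10.967104≈1.223933
n=8: y≈1.223933, sp=2, e=sp−y≈0.776067; I≈9.583420, D=e−e_prev≈0.944415; u=1/4·0.776067+5/4·9.583420+0·0.944415≈12.173292; next y=-7/10·1.223933+1/4·12.173292≈2.186570
n=9: y≈2.186570, sp=2, e=sp−y≈-0.186570; I≈9.396850, D=e−e_prev≈-0.962637; u=1/4·(-0.186570)+5/4·9.396850+0·(-0.962637)≈11.699420; next y=-7/10·2.186570+1/4·11.699420≈1.394256
n=10: y≈1.394256, sp=2, e=sp−y≈0.605744; I≈10.002594, D=e−e_prev≈0.792314; u=1/4·0.605744+5/4·10.002594+0·0.792314≈12.654679; next y=-7/10·1.394256+1/4·12.654679≈2.187690
n=11: y≈2.187690, sp=2, e=sp−y≈-0.187690; I≈9.814904, D=e−e_prev≈-0.793434; u=1/4·(-0.187690)+5/4·9.814904+0·(-0.793434)≈12.221707; next y=-7/10·2.187690+1/4·12.221707≈1.524043
n=12: y≈1.524043, sp=2, e=sp−y≈0.475957; I≈10.290860, D=e−e_prev≈0.663647; u=1/4·0.475957+5/4·10.290860+0·0.663647≈12.982564; next y=-7/10·1.524043+1/4·12.982564≈2.178811
n=13: y≈2.178811, sp=2, e=sp−y≈-0.178811; I≈10.112049, D=e−e_prev≈-0.654767; u=1/4·(-0.178811)+5/4·10.112049+0·(-0.654767)≈12.595359; next y=-7/10·2.178811+1/4·12.595359≈1.623672
n=14: y≈1.623672, sp=2, e=sp−y≈0.376328; I≈10.488377, D=e−e_prev≈0.555138; u=1/4·0.376328+5/4·10.488377+0·0.555138≈13.204553; next y=-7/10·1.623672+1/4·13.204553≈2.164568

0 5 7.500 0.000
1 2 6.438 1.875
2 2 8.961 0.297
3 2 8.487 2.032
4 2 10.446 0.699
5 2 9.938 2.122
6 2 11.470 0.999
7 2 10.967 2.168
8 2 12.173 1.224
9 2 11.699 2.187
10 2 12.655 1.394
11 2 12.222 2.188
12 2 12.983 1.524
13 2 12.595 2.179
14 2 13.205 1.624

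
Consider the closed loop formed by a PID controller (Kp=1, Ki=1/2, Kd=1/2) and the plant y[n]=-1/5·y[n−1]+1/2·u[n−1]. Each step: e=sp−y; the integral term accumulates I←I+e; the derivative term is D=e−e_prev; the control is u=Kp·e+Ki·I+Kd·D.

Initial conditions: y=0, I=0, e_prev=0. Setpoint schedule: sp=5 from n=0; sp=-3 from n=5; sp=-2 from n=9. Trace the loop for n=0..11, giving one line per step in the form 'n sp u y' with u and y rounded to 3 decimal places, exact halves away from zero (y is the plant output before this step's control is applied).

0 5 10.000 0.000
1 5 0.000 5.000
2 5 14.500 -1.000
3 5 -2.400 7.450
4 5 20.880 -2.690
5 -3 -23.681 10.978
6 -3 30.192 -14.036
7 -3 -40.676 17.903
8 -3 48.486 -23.918
9 -2 -65.856 29.027
10 -2 80.123 -38.733
11 -2 -108.473 47.808

(exact arithmetic carried between steps; '≈' marks a value shown rounded to 6 d.p. or computed from one; I and e_prev carry over from the previous line; the table rounds u and y to 3 d.p., halves away from zero)
n=0: y=0, sp=5, e=sp−y=5; I=5, D=e−e_prev=5; u=1·5+1/2·5+1/2·5=10; next y=-1/5·0+1/2·10=5
n=1: y=5, sp=5, e=sp−y=0; I=5, D=e−e_prev=-5; u=1·0+1/2·5+1/2·(-5)=0; next y=-1/5·5+1/2·0=-1
n=2: y=-1, sp=5, e=sp−y=6; I=11, D=e−e_prev=6; u=1·6+1/2·11+1/2·6=14.5; next y=-1/5·(-1)+1/2·14.5=7.45
n=3: y=7.45, sp=5, e=sp−y=-2.45; I=8.55, D=e−e_prev=-8.45; u=1·(-2.45)+1/2·8.55+1/2·(-8.45)=-2.4; next y=-1/5·7.45+1/2·(-2.4)=-2.69
n=4: y=-2.69, sp=5, e=sp−y=7.69; I=16.24, D=e−e_prev=10.14; u=1·7.69+1/2·16.24+1/2·10.14=20.88; next y=-1/5·(-2.69)+1/2·20.88=10.978
n=5: y=10.978, sp=-3, e=sp−y=-13.978; I=2.262, D=e−e_prev=-21.668; u=1·(-13.978)+1/2·2.262+1/2·(-21.668)=-23.681; next y=-1/5·10.978+1/2·(-23.681)=-14.0361
n=6: y=-14.0361, sp=-3, e=sp−y=11.0361; I=13.2981, D=e−e_prev=25.0141; u=1·11.0361+1/2·13.2981+1/2·25.0141=30.1922; next y=-1/5·(-14.0361)+1/2·30.1922=17.90332
n=7: y=17.90332, sp=-3, e=sp−y=-20.90332; I=-7.60522, D=e−e_prev=-31.93942; u=1·(-20.90332)+1/2·(-7.60522)+1/2·(-31.93942)=-40.67564; next y=-1/5·17.90332+1/2·(-40.67564)=-23.918484
n=8: y=-23.918484, sp=-3, e=sp−y=20.918484; I=13.313264, D=e−e_prev=41.821804; u=1·20.918484+1/2·13.313264+1/2·41.821804=48.486018; next y=-1/5·(-23.918484)+1/2·48.486018≈29.026706
n=9: y≈29.026706, sp=-2, e=sp−y≈-31.026706; I≈-17.713442, D=e−e_prev≈-51.945190; u=1·(-31.026706)+1/2·(-17.713442)+1/2·(-51.945190)≈-65.856022; next y=-1/5·29.026706+1/2·(-65.856022)≈-38.733352
n=10: y≈-38.733352, sp=-2, e=sp−y≈36.733352; I≈19.019910, D=e−e_prev≈67.760058; u=1·36.733352+1/2·19.019910+1/2·67.760058≈80.123336; next y=-1/5·(-38.733352)+1/2·80.123336≈47.808338
n=11: y≈47.808338, sp=-2, e=sp−y≈-49.808338; I≈-30.788428, D=e−e_prev≈-86.541690; u=1·(-49.808338)+1/2·(-30.788428)+1/2·(-86.541690)≈-108.473398; next y=-1/5·47.808338+1/2·(-108.473398)≈-63.798366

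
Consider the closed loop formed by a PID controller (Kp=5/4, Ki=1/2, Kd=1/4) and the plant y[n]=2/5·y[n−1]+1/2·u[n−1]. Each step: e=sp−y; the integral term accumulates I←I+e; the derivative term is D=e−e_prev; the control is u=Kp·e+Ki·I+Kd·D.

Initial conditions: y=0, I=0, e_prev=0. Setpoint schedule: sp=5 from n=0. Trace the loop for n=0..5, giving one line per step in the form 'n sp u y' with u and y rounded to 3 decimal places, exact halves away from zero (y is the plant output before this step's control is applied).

0 5 10.000 0.000
1 5 1.250 5.000
2 5 7.250 2.625
3 5 3.744 4.675
4 5 6.285 3.742
5 5 4.886 4.639

(exact arithmetic carried between steps; '≈' marks a value shown rounded to 6 d.p. or computed from one; I and e_prev carry over from the previous line; the table rounds u and y to 3 d.p., halves away from zero)
n=0: y=0, sp=5, e=sp−y=5; I=5, D=e−e_prev=5; u=5/4·5+1/2·5+1/4·5=10; next y=2/5·0+1/2·10=5
n=1: y=5, sp=5, e=sp−y=0; I=5, D=e−e_prev=-5; u=5/4·0+1/2·5+1/4·(-5)=1.25; next y=2/5·5+1/2·1.25=2.625
n=2: y=2.625, sp=5, e=sp−y=2.375; I=7.375, D=e−e_prev=2.375; u=5/4·2.375+1/2·7.375+1/4·2.375=7.25; next y=2/5·2.625+1/2·7.25=4.675
n=3: y=4.675, sp=5, e=sp−y=0.325; I=7.7, D=e−e_prev=-2.05; u=5/4·0.325+1/2·7.7+1/4·(-2.05)=3.74375; next y=2/5·4.675+1/2·3.74375=3.741875
n=4: y=3.741875, sp=5, e=sp−y=1.258125; I=8.958125, D=e−e_prev=0.933125; u=5/4·1.258125+1/2·8.958125+1/4·0.933125=6.285; next y=2/5·3.741875+1/2·6.285=4.63925
n=5: y=4.63925, sp=5, e=sp−y=0.36075; I=9.318875, D=e−e_prev=-0.897375; u=5/4·0.36075+1/2·9.318875+1/4·(-0.897375)≈4.886031; next y=2/5·4.63925+1/2·4.886031≈4.298716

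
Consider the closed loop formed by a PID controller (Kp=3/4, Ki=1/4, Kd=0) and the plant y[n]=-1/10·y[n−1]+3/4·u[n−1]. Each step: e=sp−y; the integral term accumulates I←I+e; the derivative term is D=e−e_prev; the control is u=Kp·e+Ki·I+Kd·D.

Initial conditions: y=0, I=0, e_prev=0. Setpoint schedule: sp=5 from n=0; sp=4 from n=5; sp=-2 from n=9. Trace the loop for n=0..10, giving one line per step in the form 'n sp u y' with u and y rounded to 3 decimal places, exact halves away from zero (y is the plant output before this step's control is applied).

0 5 5.000 0.000
1 5 2.500 3.750
2 5 5.063 1.500
3 5 3.791 3.647
4 5 5.298 2.478
5 4 3.681 3.725
6 4 5.087 2.388
7 4 4.302 3.576
8 4 5.115 2.869
9 -2 -1.283 3.550
10 -2 2.196 -1.317

(exact arithmetic carried between steps; '≈' marks a value shown rounded to 6 d.p. or computed from one; I and e_prev carry over from the previous line; the table rounds u and y to 3 d.p., halves away from zero)
n=0: y=0, sp=5, e=sp−y=5; I=5, D=e−e_prev=5; u=3/4·5+1/4·5+0·5=5; next y=-1/10·0+3/4·5=3.75
n=1: y=3.75, sp=5, e=sp−y=1.25; I=6.25, D=e−e_prev=-3.75; u=3/4·1.25+1/4·6.25+0·(-3.75)=2.5; next y=-1/10·3.75+3/4·2.5=1.5
n=2: y=1.5, sp=5, e=sp−y=3.5; I=9.75, D=e−e_prev=2.25; u=3/4·3.5+1/4·9.75+0·2.25=5.0625; next y=-1/10·1.5+3/4·5.0625=3.646875
n=3: y=3.646875, sp=5, e=sp−y=1.353125; I=11.103125, D=e−e_prev=-2.146875; u=3/4·1.353125+1/4·11.103125+0·(-2.146875)=3.790625; next y=-1/10·3.646875+3/4·3.790625≈2.478281
n=4: y≈2.478281, sp=5, e=sp−y≈2.521719; I≈13.624844, D=e−e_prev≈1.168594; u=3/4·2.521719+1/4·13.624844+0·1.168594≈5.2975; next y=-1/10·2.478281+3/4·5.2975≈3.725297
n=5: y≈3.725297, sp=4, e=sp−y≈0.274703; I≈13.899547, D=e−e_prev≈-2.247016; u=3/4·0.274703+1/4·13.899547+0·(-2.247016)≈3.680914; next y=-1/10·3.725297+3/4·3.680914≈2.388156
n=6: y≈2.388156, sp=4, e=sp−y≈1.611844; I≈15.511391, D=e−e_prev≈1.337141; u=3/4·1.611844+1/4·15.511391+0·1.337141≈5.086731; next y=-1/10·2.388156+3/4·5.086731≈3.576233
n=7: y≈3.576233, sp=4, e=sp−y≈0.423767; I≈15.935158, D=e−e_prev≈-1.188077; u=3/4·0.423767+1/4·15.935158+0·(-1.188077)≈4.301615; next y=-1/10·3.576233+3/4·4.301615≈2.868588
n=8: y≈2.868588, sp=4, e=sp−y≈1.131412; I≈17.066570, D=e−e_prev≈0.707644; u=3/4·1.131412+1/4·17.066570+0·0.707644≈5.115201; next y=-1/10·2.868588+3/4·5.115201≈3.549542
n=9: y≈3.549542, sp=-2, e=sp−y≈-5.549542; I≈11.517028, D=e−e_prev≈-6.680954; u=3/4·(-5.549542)+1/4·11.517028+0·(-6.680954)≈-1.282900; next y=-1/10·3.549542+3/4·(-1.282900)≈-1.317129
n=10: y≈-1.317129, sp=-2, e=sp−y≈-0.682871; I≈10.834157, D=e−e_prev≈4.866671; u=3/4·(-0.682871)+1/4·10.834157+0·4.866671≈2.196386; next y=-1/10·(-1.317129)+3/4·2.196386≈1.779002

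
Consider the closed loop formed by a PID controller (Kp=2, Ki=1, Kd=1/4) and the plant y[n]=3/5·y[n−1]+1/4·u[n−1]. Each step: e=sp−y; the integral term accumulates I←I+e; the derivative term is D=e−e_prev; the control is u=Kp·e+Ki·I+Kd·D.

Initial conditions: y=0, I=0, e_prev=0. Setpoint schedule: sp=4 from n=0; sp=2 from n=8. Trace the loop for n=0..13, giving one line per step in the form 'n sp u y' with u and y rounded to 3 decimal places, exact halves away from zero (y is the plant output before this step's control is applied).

0 4 13.000 0.000
1 4 5.438 3.250
2 4 6.807 3.309
3 4 6.284 3.687
4 4 6.379 3.783
5 4 6.355 3.865
6 4 6.371 3.908
7 4 6.378 3.937
8 2 -0.116 3.957
9 2 3.670 2.345
10 2 2.989 2.325
11 2 3.253 2.142
12 2 3.207 2.098
13 2 3.220 2.061

(exact arithmetic carried between steps; '≈' marks a value shown rounded to 6 d.p. or computed from one; I and e_prev carry over from the previous line; the table rounds u and y to 3 d.p., halves away from zero)
n=0: y=0, sp=4, e=sp−y=4; I=4, D=e−e_prev=4; u=2·4+1·4+1/4·4=13; next y=3/5·0+1/4·13=3.25
n=1: y=3.25, sp=4, e=sp−y=0.75; I=4.75, D=e−e_prev=-3.25; u=2·0.75+1·4.75+1/4·(-3.25)=5.4375; next y=3/5·3.25+1/4·5.4375=3.309375
n=2: y=3.309375, sp=4, e=sp−y=0.690625; I=5.440625, D=e−e_prev=-0.059375; u=2·0.690625+1·5.440625+1/4·(-0.059375)≈6.807031; next y=3/5·3.309375+1/4·6.807031≈3.687383
n=3: y≈3.687383, sp=4, e=sp−y≈0.312617; I≈5.753242, D=e−e_prev≈-0.378008; u=2·0.312617+1·5.753242+1/4·(-0.378008)≈6.283975; next y=3/5·3.687383+1/4·6.283975≈3.783423
n=4: y≈3.783423, sp=4, e=sp−y≈0.216577; I≈5.969819, D=e−e_prev≈-0.096041; u=2·0.216577+1·5.969819+1/4·(-0.096041)≈6.378962; next y=3/5·3.783423+1/4·6.378962≈3.864795
n=5: y≈3.864795, sp=4, e=sp−y≈0.135205; I≈6.105024, D=e−e_prev≈-0.081371; u=2·0.135205+1·6.105024+1/4·(-0.081371)≈6.355093; next y=3/5·3.864795+1/4·6.355093≈3.907650
n=6: y≈3.907650, sp=4, e=sp−y≈0.092350; I≈6.197374, D=e−e_prev≈-0.042855; u=2·0.092350+1·6.197374+1/4·(-0.042855)≈6.371361; next y=3/5·3.907650+1/4·6.371361≈3.937430
n=7: y≈3.937430, sp=4, e=sp−y≈0.062570; I≈6.259944, D=e−e_prev≈-0.029780; u=2·0.062570+1·6.259944+1/4·(-0.029780)≈6.377639; next y=3/5·3.937430+1/4·6.377639≈3.956868
n=8: y≈3.956868, sp=2, e=sp−y≈-1.956868; I≈4.303077, D=e−e_prev≈-2.019438; u=2·(-1.956868)+1·4.303077+1/4·(-2.019438)≈-0.115519; next y=3/5·3.956868+1/4·(-0.115519)≈2.345241
n=9: y≈2.345241, sp=2, e=sp−y≈-0.345241; I≈3.957835, D=e−e_prev≈1.611627; u=2·(-0.345241)+1·3.957835+1/4·1.611627≈3.670260; next y=3/5·2.345241+1/4·3.670260≈2.324710
n=10: y≈2.324710, sp=2, e=sp−y≈-0.324710; I≈3.633126, D=e−e_prev≈0.020531; u=2·(-0.324710)+1·3.633126+1/4·0.020531≈2.988839; next y=3/5·2.324710+1/4·2.988839≈2.142036
n=11: y≈2.142036, sp=2, e=sp−y≈-0.142036; I≈3.491090, D=e−e_prev≈0.182674; u=2·(-0.142036)+1·3.491090+1/4·0.182674≈3.252687; next y=3/5·2.142036+1/4·3.252687≈2.098393
n=12: y≈2.098393, sp=2, e=sp−y≈-0.098393; I≈3.392697, D=e−e_prev≈0.043642; u=2·(-0.098393)+1·3.392697+1/4·0.043642≈3.206821; next y=3/5·2.098393+1/4·3.206821≈2.060741
n=13: y≈2.060741, sp=2, e=sp−y≈-0.060741; I≈3.331956, D=e−e_prev≈0.037652; u=2·(-0.060741)+1·3.331956+1/4·0.037652≈3.219886; next y=3/5·2.060741+1/4·3.219886≈2.041416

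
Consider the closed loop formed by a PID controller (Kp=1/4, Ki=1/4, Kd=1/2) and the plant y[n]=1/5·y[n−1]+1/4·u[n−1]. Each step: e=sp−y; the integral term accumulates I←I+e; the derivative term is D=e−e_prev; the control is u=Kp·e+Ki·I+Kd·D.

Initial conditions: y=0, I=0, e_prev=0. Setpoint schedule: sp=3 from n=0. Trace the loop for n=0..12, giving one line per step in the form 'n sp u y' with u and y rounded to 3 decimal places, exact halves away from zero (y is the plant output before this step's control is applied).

(exact arithmetic carried between steps; '≈' marks a value shown rounded to 6 d.p. or computed from one; I and e_prev carry over from the previous line; the table rounds u and y to 3 d.p., halves away from zero)
n=0: y=0, sp=3, e=sp−y=3; I=3, D=e−e_prev=3; u=1/4·3+1/4·3+1/2·3=3; next y=1/5·0+1/4·3=0.75
n=1: y=0.75, sp=3, e=sp−y=2.25; I=5.25, D=e−e_prev=-0.75; u=1/4·2.25+1/4·5.25+1/2·(-0.75)=1.5; next y=1/5·0.75+1/4·1.5=0.525
n=2: y=0.525, sp=3, e=sp−y=2.475; I=7.725, D=e−e_prev=0.225; u=1/4·2.475+1/4·7.725+1/2·0.225=2.6625; next y=1/5·0.525+1/4·2.6625=0.770625
n=3: y=0.770625, sp=3, e=sp−y=2.229375; I=9.954375, D=e−e_prev=-0.245625; u=1/4·2.229375+1/4·9.954375+1/2·(-0.245625)=2.923125; next y=1/5·0.770625+1/4·2.923125≈0.884906
n=4: y≈0.884906, sp=3, e=sp−y≈2.115094; I≈12.069469, D=e−e_prev≈-0.114281; u=1/4·2.115094+1/4·12.069469+1/2·(-0.114281)≈3.489; next y=1/5·0.884906+1/4·3.489≈1.049231
n=5: y≈1.049231, sp=3, e=sp−y≈1.950769; I≈14.020238, D=e−e_prev≈-0.164325; u=1/4·1.950769+1/4·14.020238+1/2·(-0.164325)≈3.910589; next y=1/5·1.049231+1/4·3.910589≈1.187494
n=6: y≈1.187494, sp=3, e=sp−y≈1.812506; I≈15.832744, D=e−e_prev≈-0.138262; u=1/4·1.812506+1/4·15.832744+1/2·(-0.138262)≈4.342181; next y=1/5·1.187494+1/4·4.342181≈1.323044
n=7: y≈1.323044, sp=3, e=sp−y≈1.676956; I≈17.509700, D=e−e_prev≈-0.135551; u=1/4·1.676956+1/4·17.509700+1/2·(-0.135551)≈4.728889; next y=1/5·1.323044+1/4·4.728889≈1.446831
n=8: y≈1.446831, sp=3, e=sp−y≈1.553169; I≈19.062869, D=e−e_prev≈-0.123787; u=1/4·1.553169+1/4·19.062869+1/2·(-0.123787)≈5.092116; next y=1/5·1.446831+1/4·5.092116≈1.562395
n=9: y≈1.562395, sp=3, e=sp−y≈1.437605; I≈20.500474, D=e−e_prev≈-0.115564; u=1/4·1.437605+1/4·20.500474+1/2·(-0.115564)≈5.426738; next y=1/5·1.562395+1/4·5.426738≈1.669163
n=10: y≈1.669163, sp=3, e=sp−y≈1.330837; I≈21.831310, D=e−e_prev≈-0.106768; u=1/4·1.330837+1/4·21.831310+1/2·(-0.106768)≈5.737153; next y=1/5·1.669163+1/4·5.737153≈1.768121
n=11: y≈1.768121, sp=3, e=sp−y≈1.231879; I≈23.063189, D=e−e_prev≈-0.098957; u=1/4·1.231879+1/4·23.063189+1/2·(-0.098957)≈6.024288; next y=1/5·1.768121+1/4·6.024288≈1.859696
n=12: y≈1.859696, sp=3, e=sp−y≈1.140304; I≈24.203493, D=e−e_prev≈-0.091575; u=1/4·1.140304+1/4·24.203493+1/2·(-0.091575)≈6.290162; next y=1/5·1.859696+1/4·6.290162≈1.944480

0 3 3.000 0.000
1 3 1.500 0.750
2 3 2.663 0.525
3 3 2.923 0.771
4 3 3.489 0.885
5 3 3.911 1.049
6 3 4.342 1.187
7 3 4.729 1.323
8 3 5.092 1.447
9 3 5.427 1.562
10 3 5.737 1.669
11 3 6.024 1.768
12 3 6.290 1.860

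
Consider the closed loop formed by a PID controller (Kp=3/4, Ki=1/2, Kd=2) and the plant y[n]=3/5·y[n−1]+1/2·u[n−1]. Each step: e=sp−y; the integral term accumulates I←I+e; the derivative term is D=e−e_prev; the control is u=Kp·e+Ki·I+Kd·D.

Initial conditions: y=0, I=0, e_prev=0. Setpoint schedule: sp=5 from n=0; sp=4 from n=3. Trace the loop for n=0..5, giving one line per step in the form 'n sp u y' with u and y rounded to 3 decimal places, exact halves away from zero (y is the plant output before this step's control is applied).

0 5 16.250 0.000
1 5 -17.656 8.125
2 5 36.285 -3.953
3 4 -50.747 15.771
4 4 87.781 -15.911
5 4 -128.956 34.344

(exact arithmetic carried between steps; '≈' marks a value shown rounded to 6 d.p. or computed from one; I and e_prev carry over from the previous line; the table rounds u and y to 3 d.p., halves away from zero)
n=0: y=0, sp=5, e=sp−y=5; I=5, D=e−e_prev=5; u=3/4·5+1/2·5+2·5=16.25; next y=3/5·0+1/2·16.25=8.125
n=1: y=8.125, sp=5, e=sp−y=-3.125; I=1.875, D=e−e_prev=-8.125; u=3/4·(-3.125)+1/2·1.875+2·(-8.125)=-17.65625; next y=3/5·8.125+1/2·(-17.65625)=-3.953125
n=2: y=-3.953125, sp=5, e=sp−y=8.953125; I=10.828125, D=e−e_prev=12.078125; u=3/4·8.953125+1/2·10.828125+2·12.078125≈36.285156; next y=3/5·(-3.953125)+1/2·36.285156≈15.770703
n=3: y≈15.770703, sp=4, e=sp−y≈-11.770703; I≈-0.942578, D=e−e_prev≈-20.723828; u=3/4·(-11.770703)+1/2·(-0.942578)+2·(-20.723828)≈-50.746973; next y=3/5·15.770703+1/2·(-50.746973)≈-15.911064
n=4: y≈-15.911064, sp=4, e=sp−y≈19.911064; I≈18.968486, D=e−e_prev≈31.681768; u=3/4·19.911064+1/2·18.968486+2·31.681768≈87.781077; next y=3/5·(-15.911064)+1/2·87.781077≈34.343900
n=5: y≈34.343900, sp=4, e=sp−y≈-30.343900; I≈-11.375413, D=e−e_prev≈-50.254964; u=3/4·(-30.343900)+1/2·(-11.375413)+2·(-50.254964)≈-128.955560; next y=3/5·34.343900+1/2·(-128.955560)≈-43.871440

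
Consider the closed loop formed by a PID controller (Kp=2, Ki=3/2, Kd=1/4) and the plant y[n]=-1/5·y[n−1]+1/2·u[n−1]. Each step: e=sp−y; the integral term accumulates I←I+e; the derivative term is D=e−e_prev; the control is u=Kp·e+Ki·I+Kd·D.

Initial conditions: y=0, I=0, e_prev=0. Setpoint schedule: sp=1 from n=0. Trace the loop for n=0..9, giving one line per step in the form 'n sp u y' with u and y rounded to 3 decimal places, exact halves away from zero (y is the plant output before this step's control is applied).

0 1 3.750 0.000
1 1 -2.031 1.875
2 1 9.371 -1.391
3 1 -11.688 4.964
4 1 28.207 -6.837
5 1 -46.641 15.471
6 1 94.300 -26.415
7 1 -170.727 52.433
8 1 327.897 -95.850
9 1 -610.031 183.118

(exact arithmetic carried between steps; '≈' marks a value shown rounded to 6 d.p. or computed from one; I and e_prev carry over from the previous line; the table rounds u and y to 3 d.p., halves away from zero)
n=0: y=0, sp=1, e=sp−y=1; I=1, D=e−e_prev=1; u=2·1+3/2·1+1/4·1=3.75; next y=-1/5·0+1/2·3.75=1.875
n=1: y=1.875, sp=1, e=sp−y=-0.875; I=0.125, D=e−e_prev=-1.875; u=2·(-0.875)+3/2·0.125+1/4·(-1.875)=-2.03125; next y=-1/5·1.875+1/2·(-2.03125)=-1.390625
n=2: y=-1.390625, sp=1, e=sp−y=2.390625; I=2.515625, D=e−e_prev=3.265625; u=2·2.390625+3/2·2.515625+1/4·3.265625≈9.371094; next y=-1/5·(-1.390625)+1/2·9.371094≈4.963672
n=3: y≈4.963672, sp=1, e=sp−y≈-3.963672; I≈-1.448047, D=e−e_prev≈-6.354297; u=2·(-3.963672)+3/2·(-1.448047)+1/4·(-6.354297)≈-11.687988; next y=-1/5·4.963672+1/2·(-11.687988)≈-6.836729
n=4: y≈-6.836729, sp=1, e=sp−y≈7.836729; I≈6.388682, D=e−e_prev≈11.800400; u=2·7.836729+3/2·6.388682+1/4·11.800400≈28.206580; next y=-1/5·(-6.836729)+1/2·28.206580≈15.470635
n=5: y≈15.470635, sp=1, e=sp−y≈-14.470635; I≈-8.081954, D=e−e_prev≈-22.307364; u=2·(-14.470635)+3/2·(-8.081954)+1/4·(-22.307364)≈-46.641043; next y=-1/5·15.470635+1/2·(-46.641043)≈-26.414648
n=6: y≈-26.414648, sp=1, e=sp−y≈27.414648; I≈19.332695, D=e−e_prev≈41.885284; u=2·27.414648+3/2·19.332695+1/4·41.885284≈94.299660; next y=-1/5·(-26.414648)+1/2·94.299660≈52.432760
n=7: y≈52.432760, sp=1, e=sp−y≈-51.432760; I≈-32.100065, D=e−e_prev≈-78.847408; u=2·(-51.432760)+3/2·(-32.100065)+1/4·(-78.847408)≈-170.727469; next y=-1/5·52.432760+1/2·(-170.727469)≈-95.850286
n=8: y≈-95.850286, sp=1, e=sp−y≈96.850286; I≈64.750221, D=e−e_prev≈148.283046; u=2·96.850286+3/2·64.750221+1/4·148.283046≈327.896666; next y=-1/5·(-95.850286)+1/2·327.896666≈183.118390
n=9: y≈183.118390, sp=1, e=sp−y≈-182.118390; I≈-117.368169, D=e−e_prev≈-278.968677; u=2·(-182.118390)+3/2·(-117.368169)+1/4·(-278.968677)≈-610.031204; next y=-1/5·183.118390+1/2·(-610.031204)≈-341.639280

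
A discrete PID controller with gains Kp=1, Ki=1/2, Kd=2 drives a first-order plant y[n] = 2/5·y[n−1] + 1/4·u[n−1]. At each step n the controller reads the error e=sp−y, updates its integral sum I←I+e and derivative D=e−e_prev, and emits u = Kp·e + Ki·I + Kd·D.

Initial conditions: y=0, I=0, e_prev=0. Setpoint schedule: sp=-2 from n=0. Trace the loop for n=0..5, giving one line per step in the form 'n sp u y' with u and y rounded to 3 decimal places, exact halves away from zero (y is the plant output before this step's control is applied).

(exact arithmetic carried between steps; '≈' marks a value shown rounded to 6 d.p. or computed from one; I and e_prev carry over from the previous line; the table rounds u and y to 3 d.p., halves away from zero)
n=0: y=0, sp=-2, e=sp−y=-2; I=-2, D=e−e_prev=-2; u=1·(-2)+1/2·(-2)+2·(-2)=-7; next y=2/5·0+1/4·(-7)=-1.75
n=1: y=-1.75, sp=-2, e=sp−y=-0.25; I=-2.25, D=e−e_prev=1.75; u=1·(-0.25)+1/2·(-2.25)+2·1.75=2.125; next y=2/5·(-1.75)+1/4·2.125=-0.16875
n=2: y=-0.16875, sp=-2, e=sp−y=-1.83125; I=-4.08125, D=e−e_prev=-1.58125; u=1·(-1.83125)+1/2·(-4.08125)+2·(-1.58125)=-7.034375; next y=2/5·(-0.16875)+1/4·(-7.034375)≈-1.826094
n=3: y≈-1.826094, sp=-2, e=sp−y≈-0.173906; I≈-4.255156, D=e−e_prev≈1.657344; u=1·(-0.173906)+1/2·(-4.255156)+2·1.657344≈1.013203; next y=2/5·(-1.826094)+1/4·1.013203≈-0.477137
n=4: y≈-0.477137, sp=-2, e=sp−y≈-1.522863; I≈-5.778020, D=e−e_prev≈-1.348957; u=1·(-1.522863)+1/2·(-5.778020)+2·(-1.348957)≈-7.109787; next y=2/5·(-0.477137)+1/4·(-7.109787)≈-1.968301
n=5: y≈-1.968301, sp=-2, e=sp−y≈-0.031699; I≈-5.809718, D=e−e_prev≈1.491165; u=1·(-0.031699)+1/2·(-5.809718)+2·1.491165≈0.045772; next y=2/5·(-1.968301)+1/4·0.045772≈-0.775878

0 -2 -7.000 0.000
1 -2 2.125 -1.750
2 -2 -7.034 -0.169
3 -2 1.013 -1.826
4 -2 -7.110 -0.477
5 -2 0.046 -1.968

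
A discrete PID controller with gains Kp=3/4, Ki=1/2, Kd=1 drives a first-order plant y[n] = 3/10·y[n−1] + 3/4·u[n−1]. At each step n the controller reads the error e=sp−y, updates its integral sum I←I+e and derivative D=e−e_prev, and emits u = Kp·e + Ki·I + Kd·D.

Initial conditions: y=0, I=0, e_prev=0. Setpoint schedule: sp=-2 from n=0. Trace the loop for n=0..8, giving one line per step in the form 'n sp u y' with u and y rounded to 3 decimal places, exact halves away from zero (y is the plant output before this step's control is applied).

(exact arithmetic carried between steps; '≈' marks a value shown rounded to 6 d.p. or computed from one; I and e_prev carry over from the previous line; the table rounds u and y to 3 d.p., halves away from zero)
n=0: y=0, sp=-2, e=sp−y=-2; I=-2, D=e−e_prev=-2; u=3/4·(-2)+1/2·(-2)+1·(-2)=-4.5; next y=3/10·0+3/4·(-4.5)=-3.375
n=1: y=-3.375, sp=-2, e=sp−y=1.375; I=-0.625, D=e−e_prev=3.375; u=3/4·1.375+1/2·(-0.625)+1·3.375=4.09375; next y=3/10·(-3.375)+3/4·4.09375≈2.057813
n=2: y≈2.057813, sp=-2, e=sp−y≈-4.057813; I≈-4.682813, D=e−e_prev≈-5.432813; u=3/4·(-4.057813)+1/2·(-4.682813)+1·(-5.432813)≈-10.817578; next y=3/10·2.057813+3/4·(-10.817578)≈-7.495840
n=3: y≈-7.495840, sp=-2, e=sp−y≈5.495840; I≈0.813027, D=e−e_prev≈9.553652; u=3/4·5.495840+1/2·0.813027+1·9.553652≈14.082046; next y=3/10·(-7.495840)+3/4·14.082046≈8.312782
n=4: y≈8.312782, sp=-2, e=sp−y≈-10.312782; I≈-9.499755, D=e−e_prev≈-15.808622; u=3/4·(-10.312782)+1/2·(-9.499755)+1·(-15.808622)≈-28.293087; next y=3/10·8.312782+3/4·(-28.293087)≈-18.725980
n=5: y≈-18.725980, sp=-2, e=sp−y≈16.725980; I≈7.226225, D=e−e_prev≈27.038763; u=3/4·16.725980+1/2·7.226225+1·27.038763≈43.196361; next y=3/10·(-18.725980)+3/4·43.196361≈26.779476
n=6: y≈26.779476, sp=-2, e=sp−y≈-28.779476; I≈-21.553251, D=e−e_prev≈-45.505457; u=3/4·(-28.779476)+1/2·(-21.553251)+1·(-45.505457)≈-77.866690; next y=3/10·26.779476+3/4·(-77.866690)≈-50.366174
n=7: y≈-50.366174, sp=-2, e=sp−y≈48.366174; I≈26.812923, D=e−e_prev≈77.145651; u=3/4·48.366174+1/2·26.812923+1·77.145651≈126.826743; next y=3/10·(-50.366174)+3/4·126.826743≈80.010205
n=8: y≈80.010205, sp=-2, e=sp−y≈-82.010205; I≈-55.197282, D=e−e_prev≈-130.376379; u=3/4·(-82.010205)+1/2·(-55.197282)+1·(-130.376379)≈-219.482674; next y=3/10·80.010205+3/4·(-219.482674)≈-140.608944

0 -2 -4.500 0.000
1 -2 4.094 -3.375
2 -2 -10.818 2.058
3 -2 14.082 -7.496
4 -2 -28.293 8.313
5 -2 43.196 -18.726
6 -2 -77.867 26.779
7 -2 126.827 -50.366
8 -2 -219.483 80.010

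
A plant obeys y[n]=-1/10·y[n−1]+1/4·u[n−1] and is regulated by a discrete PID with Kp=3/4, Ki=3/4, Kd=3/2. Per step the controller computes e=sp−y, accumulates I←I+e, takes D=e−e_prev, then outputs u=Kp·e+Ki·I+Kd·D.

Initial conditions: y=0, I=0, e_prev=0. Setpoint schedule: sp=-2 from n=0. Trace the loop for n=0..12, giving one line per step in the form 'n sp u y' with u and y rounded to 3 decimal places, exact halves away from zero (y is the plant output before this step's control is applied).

(exact arithmetic carried between steps; '≈' marks a value shown rounded to 6 d.p. or computed from one; I and e_prev carry over from the previous line; the table rounds u and y to 3 d.p., halves away from zero)
n=0: y=0, sp=-2, e=sp−y=-2; I=-2, D=e−e_prev=-2; u=3/4·(-2)+3/4·(-2)+3/2·(-2)=-6; next y=-1/10·0+1/4·(-6)=-1.5
n=1: y=-1.5, sp=-2, e=sp−y=-0.5; I=-2.5, D=e−e_prev=1.5; u=3/4·(-0.5)+3/4·(-2.5)+3/2·1.5=0; next y=-1/10·(-1.5)+1/4·0=0.15
n=2: y=0.15, sp=-2, e=sp−y=-2.15; I=-4.65, D=e−e_prev=-1.65; u=3/4·(-2.15)+3/4·(-4.65)+3/2·(-1.65)=-7.575; next y=-1/10·0.15+1/4·(-7.575)=-1.90875
n=3: y=-1.90875, sp=-2, e=sp−y=-0.09125; I=-4.74125, D=e−e_prev=2.05875; u=3/4·(-0.09125)+3/4·(-4.74125)+3/2·2.05875=-0.53625; next y=-1/10·(-1.90875)+1/4·(-0.53625)≈0.056813
n=4: y≈0.056813, sp=-2, e=sp−y≈-2.056813; I≈-6.798063, D=e−e_prev≈-1.965563; u=3/4·(-2.056813)+3/4·(-6.798063)+3/2·(-1.965563)≈-9.5895; next y=-1/10·0.056813+1/4·(-9.5895)≈-2.403056
n=5: y≈-2.403056, sp=-2, e=sp−y≈0.403056; I≈-6.395006, D=e−e_prev≈2.459869; u=3/4·0.403056+3/4·(-6.395006)+3/2·2.459869≈-0.804159; next y=-1/10·(-2.403056)+1/4·(-0.804159)≈0.039266
n=6: y≈0.039266, sp=-2, e=sp−y≈-2.039266; I≈-8.434272, D=e−e_prev≈-2.442322; u=3/4·(-2.039266)+3/4·(-8.434272)+3/2·(-2.442322)≈-11.518636; next y=-1/10·0.039266+1/4·(-11.518636)≈-2.883586
n=7: y≈-2.883586, sp=-2, e=sp−y≈0.883586; I≈-7.550686, D=e−e_prev≈2.922851; u=3/4·0.883586+3/4·(-7.550686)+3/2·2.922851≈-0.616048; next y=-1/10·(-2.883586)+1/4·(-0.616048)≈0.134346
n=8: y≈0.134346, sp=-2, e=sp−y≈-2.134346; I≈-9.685033, D=e−e_prev≈-3.017932; u=3/4·(-2.134346)+3/4·(-9.685033)+3/2·(-3.017932)≈-13.391433; next y=-1/10·0.134346+1/4·(-13.391433)≈-3.361293
n=9: y≈-3.361293, sp=-2, e=sp−y≈1.361293; I≈-8.323740, D=e−e_prev≈3.495639; u=3/4·1.361293+3/4·(-8.323740)+3/2·3.495639≈0.021624; next y=-1/10·(-3.361293)+1/4·0.021624≈0.341535
n=10: y≈0.341535, sp=-2, e=sp−y≈-2.341535; I≈-10.665275, D=e−e_prev≈-3.702828; u=3/4·(-2.341535)+3/4·(-10.665275)+3/2·(-3.702828)≈-15.309350; next y=-1/10·0.341535+1/4·(-15.309350)≈-3.861491
n=11: y≈-3.861491, sp=-2, e=sp−y≈1.861491; I≈-8.803784, D=e−e_prev≈4.203026; u=3/4·1.861491+3/4·(-8.803784)+3/2·4.203026≈1.097819; next y=-1/10·(-3.861491)+1/4·1.097819≈0.660604
n=12: y≈0.660604, sp=-2, e=sp−y≈-2.660604; I≈-11.464388, D=e−e_prev≈-4.522095; u=3/4·(-2.660604)+3/4·(-11.464388)+3/2·(-4.522095)≈-17.376886; next y=-1/10·0.660604+1/4·(-17.376886)≈-4.410282

0 -2 -6.000 0.000
1 -2 0.000 -1.500
2 -2 -7.575 0.150
3 -2 -0.536 -1.909
4 -2 -9.590 0.057
5 -2 -0.804 -2.403
6 -2 -11.519 0.039
7 -2 -0.616 -2.884
8 -2 -13.391 0.134
9 -2 0.022 -3.361
10 -2 -15.309 0.342
11 -2 1.098 -3.861
12 -2 -17.377 0.661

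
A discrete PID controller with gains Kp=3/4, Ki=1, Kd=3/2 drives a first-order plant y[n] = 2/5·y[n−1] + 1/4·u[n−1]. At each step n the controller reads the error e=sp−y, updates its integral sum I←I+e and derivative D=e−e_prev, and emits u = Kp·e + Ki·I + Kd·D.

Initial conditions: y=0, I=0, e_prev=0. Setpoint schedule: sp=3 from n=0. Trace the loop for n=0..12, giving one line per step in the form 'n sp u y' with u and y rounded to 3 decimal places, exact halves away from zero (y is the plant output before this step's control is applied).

(exact arithmetic carried between steps; '≈' marks a value shown rounded to 6 d.p. or computed from one; I and e_prev carry over from the previous line; the table rounds u and y to 3 d.p., halves away from zero)
n=0: y=0, sp=3, e=sp−y=3; I=3, D=e−e_prev=3; u=3/4·3+1·3+3/2·3=9.75; next y=2/5·0+1/4·9.75=2.4375
n=1: y=2.4375, sp=3, e=sp−y=0.5625; I=3.5625, D=e−e_prev=-2.4375; u=3/4·0.5625+1·3.5625+3/2·(-2.4375)=0.328125; next y=2/5·2.4375+1/4·0.328125≈1.057031
n=2: y≈1.057031, sp=3, e=sp−y≈1.942969; I≈5.505469, D=e−e_prev≈1.380469; u=3/4·1.942969+1·5.505469+3/2·1.380469≈9.033398; next y=2/5·1.057031+1/4·9.033398≈2.681162
n=3: y≈2.681162, sp=3, e=sp−y≈0.318838; I≈5.824307, D=e−e_prev≈-1.624131; u=3/4·0.318838+1·5.824307+3/2·(-1.624131)≈3.627239; next y=2/5·2.681162+1/4·3.627239≈1.979275
n=4: y≈1.979275, sp=3, e=sp−y≈1.020725; I≈6.845032, D=e−e_prev≈0.701888; u=3/4·1.020725+1·6.845032+3/2·0.701888≈8.663408; next y=2/5·1.979275+1/4·8.663408≈2.957562
n=5: y≈2.957562, sp=3, e=sp−y≈0.042438; I≈6.887470, D=e−e_prev≈-0.978287; u=3/4·0.042438+1·6.887470+3/2·(-0.978287)≈5.451868; next y=2/5·2.957562+1/4·5.451868≈2.545992
n=6: y≈2.545992, sp=3, e=sp−y≈0.454008; I≈7.341479, D=e−e_prev≈0.411570; u=3/4·0.454008+1·7.341479+3/2·0.411570≈8.299340; next y=2/5·2.545992+1/4·8.299340≈3.093232
n=7: y≈3.093232, sp=3, e=sp−y≈-0.093232; I≈7.248247, D=e−e_prev≈-0.547240; u=3/4·(-0.093232)+1·7.248247+3/2·(-0.547240)≈6.357463; next y=2/5·3.093232+1/4·6.357463≈2.826659
n=8: y≈2.826659, sp=3, e=sp−y≈0.173341; I≈7.421588, D=e−e_prev≈0.266573; u=3/4·0.173341+1·7.421588+3/2·0.266573≈7.951454; next y=2/5·2.826659+1/4·7.951454≈3.118527
n=9: y≈3.118527, sp=3, e=sp−y≈-0.118527; I≈7.303062, D=e−e_prev≈-0.291868; u=3/4·(-0.118527)+1·7.303062+3/2·(-0.291868)≈6.776364; next y=2/5·3.118527+1/4·6.776364≈2.941502
n=10: y≈2.941502, sp=3, e=sp−y≈0.058498; I≈7.361560, D=e−e_prev≈0.177025; u=3/4·0.058498+1·7.361560+3/2·0.177025≈7.670971; next y=2/5·2.941502+1/4·7.670971≈3.094344
n=11: y≈3.094344, sp=3, e=sp−y≈-0.094344; I≈7.267216, D=e−e_prev≈-0.152842; u=3/4·(-0.094344)+1·7.267216+3/2·(-0.152842)≈6.967196; next y=2/5·3.094344+1/4·6.967196≈2.979536
n=12: y≈2.979536, sp=3, e=sp−y≈0.020464; I≈7.287680, D=e−e_prev≈0.114807; u=3/4·0.020464+1·7.287680+3/2·0.114807≈7.475238; next y=2/5·2.979536+1/4·7.475238≈3.060624

0 3 9.750 0.000
1 3 0.328 2.438
2 3 9.033 1.057
3 3 3.627 2.681
4 3 8.663 1.979
5 3 5.452 2.958
6 3 8.299 2.546
7 3 6.357 3.093
8 3 7.951 2.827
9 3 6.776 3.119
10 3 7.671 2.942
11 3 6.967 3.094
12 3 7.475 2.980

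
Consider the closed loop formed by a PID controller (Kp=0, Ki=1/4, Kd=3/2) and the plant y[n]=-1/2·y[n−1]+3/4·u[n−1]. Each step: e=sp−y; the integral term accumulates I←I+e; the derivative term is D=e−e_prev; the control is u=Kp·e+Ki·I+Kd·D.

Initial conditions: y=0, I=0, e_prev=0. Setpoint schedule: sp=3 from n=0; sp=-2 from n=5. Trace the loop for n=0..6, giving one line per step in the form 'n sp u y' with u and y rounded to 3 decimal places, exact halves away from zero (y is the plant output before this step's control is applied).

(exact arithmetic carried between steps; '≈' marks a value shown rounded to 6 d.p. or computed from one; I and e_prev carry over from the previous line; the table rounds u and y to 3 d.p., halves away from zero)
n=0: y=0, sp=3, e=sp−y=3; I=3, D=e−e_prev=3; u=0·3+1/4·3+3/2·3=5.25; next y=-1/2·0+3/4·5.25=3.9375
n=1: y=3.9375, sp=3, e=sp−y=-0.9375; I=2.0625, D=e−e_prev=-3.9375; u=0·(-0.9375)+1/4·2.0625+3/2·(-3.9375)=-5.390625; next y=-1/2·3.9375+3/4·(-5.390625)≈-6.011719
n=2: y≈-6.011719, sp=3, e=sp−y≈9.011719; I≈11.074219, D=e−e_prev≈9.949219; u=0·9.011719+1/4·11.074219+3/2·9.949219≈17.692383; next y=-1/2·(-6.011719)+3/4·17.692383≈16.275146
n=3: y≈16.275146, sp=3, e=sp−y≈-13.275146; I≈-2.200928, D=e−e_prev≈-22.286865; u=0·(-13.275146)+1/4·(-2.200928)+3/2·(-22.286865)≈-33.980530; next y=-1/2·16.275146+3/4·(-33.980530)≈-33.622971
n=4: y≈-33.622971, sp=3, e=sp−y≈36.622971; I≈34.422043, D=e−e_prev≈49.898117; u=0·36.622971+1/4·34.422043+3/2·49.898117≈83.452686; next y=-1/2·(-33.622971)+3/4·83.452686≈79.401000
n=5: y≈79.401000, sp=-2, e=sp−y≈-81.401000; I≈-46.978957, D=e−e_prev≈-118.023971; u=0·(-81.401000)+1/4·(-46.978957)+3/2·(-118.023971)≈-188.780695; next y=-1/2·79.401000+3/4·(-188.780695)≈-181.286021
n=6: y≈-181.286021, sp=-2, e=sp−y≈179.286021; I≈132.307064, D=e−e_prev≈260.687021; u=0·179.286021+1/4·132.307064+3/2·260.687021≈424.107298; next y=-1/2·(-181.286021)+3/4·424.107298≈408.723484

0 3 5.250 0.000
1 3 -5.391 3.938
2 3 17.692 -6.012
3 3 -33.981 16.275
4 3 83.453 -33.623
5 -2 -188.781 79.401
6 -2 424.107 -181.286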